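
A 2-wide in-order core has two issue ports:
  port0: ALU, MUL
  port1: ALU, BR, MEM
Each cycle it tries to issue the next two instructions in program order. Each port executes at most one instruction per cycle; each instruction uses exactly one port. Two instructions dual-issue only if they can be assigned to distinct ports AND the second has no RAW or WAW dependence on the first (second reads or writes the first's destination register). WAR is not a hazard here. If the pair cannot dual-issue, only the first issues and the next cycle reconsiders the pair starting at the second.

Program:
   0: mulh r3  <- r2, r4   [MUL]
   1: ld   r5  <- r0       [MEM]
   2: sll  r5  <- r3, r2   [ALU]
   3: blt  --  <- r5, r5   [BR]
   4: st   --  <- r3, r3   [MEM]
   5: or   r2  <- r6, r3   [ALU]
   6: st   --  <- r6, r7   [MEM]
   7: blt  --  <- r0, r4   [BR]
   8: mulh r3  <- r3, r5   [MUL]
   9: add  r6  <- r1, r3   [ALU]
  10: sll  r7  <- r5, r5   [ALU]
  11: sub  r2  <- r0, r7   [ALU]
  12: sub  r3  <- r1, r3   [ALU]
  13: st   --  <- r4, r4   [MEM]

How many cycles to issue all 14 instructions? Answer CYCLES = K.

#0 head=0: mulh.MUL/ld.MEM i0,i1 dual
#1 head=2: sll.ALU i2 RAW r5
#2 head=3: blt.BR i3 no-port BR/MEM
#3 head=4: st.MEM/or.ALU i4,i5 dual
#4 head=6: st.MEM i6 no-port MEM/BR
#5 head=7: blt.BR/mulh.MUL i7,i8 dual
#6 head=9: add.ALU/sll.ALU i9,i10 dual
#7 head=11: sub.ALU/sub.ALU i11,i12 dual
#8 head=13: st.MEM i13 tail

CYCLES = 9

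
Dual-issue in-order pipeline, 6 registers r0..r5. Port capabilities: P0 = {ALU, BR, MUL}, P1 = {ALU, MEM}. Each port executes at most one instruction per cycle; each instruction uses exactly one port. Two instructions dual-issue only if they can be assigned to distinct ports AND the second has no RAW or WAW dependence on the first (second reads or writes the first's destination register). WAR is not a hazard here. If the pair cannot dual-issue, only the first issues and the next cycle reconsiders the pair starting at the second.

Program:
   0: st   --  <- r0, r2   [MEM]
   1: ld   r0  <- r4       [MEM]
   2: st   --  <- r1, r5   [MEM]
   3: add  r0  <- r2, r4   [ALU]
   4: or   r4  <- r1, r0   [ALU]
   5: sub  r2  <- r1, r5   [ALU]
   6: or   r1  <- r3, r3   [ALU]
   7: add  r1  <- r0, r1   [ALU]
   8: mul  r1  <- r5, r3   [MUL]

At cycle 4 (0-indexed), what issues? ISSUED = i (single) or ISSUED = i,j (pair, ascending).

ISSUED = 6

#0 head=0: st.MEM i0 no-port MEM/MEM
#1 head=1: ld.MEM i1 no-port MEM/MEM
#2 head=2: st.MEM add.ALU i2+i3 2-wide
#3 head=4: or.ALU sub.ALU i4+i5 2-wide
#4 head=6: or.ALU i6 RAW+WAW r1
#5 head=7: add.ALU i7 WAW r1
#6 head=8: mul.MUL i8 tail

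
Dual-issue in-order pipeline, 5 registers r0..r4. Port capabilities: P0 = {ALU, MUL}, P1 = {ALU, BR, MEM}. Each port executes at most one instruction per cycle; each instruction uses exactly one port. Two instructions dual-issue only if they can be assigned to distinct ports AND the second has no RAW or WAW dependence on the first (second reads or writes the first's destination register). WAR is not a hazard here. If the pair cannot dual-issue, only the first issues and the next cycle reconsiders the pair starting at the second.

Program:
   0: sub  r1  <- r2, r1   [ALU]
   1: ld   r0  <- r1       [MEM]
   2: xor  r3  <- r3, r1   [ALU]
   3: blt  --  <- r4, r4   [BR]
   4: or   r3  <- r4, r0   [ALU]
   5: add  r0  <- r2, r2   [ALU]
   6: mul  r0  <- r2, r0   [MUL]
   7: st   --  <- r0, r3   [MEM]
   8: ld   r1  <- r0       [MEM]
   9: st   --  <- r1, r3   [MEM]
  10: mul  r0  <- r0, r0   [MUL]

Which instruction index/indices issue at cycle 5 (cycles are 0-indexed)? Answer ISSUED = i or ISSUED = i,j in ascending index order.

ISSUED = 7

c0: i0 sub  RAW r1
c1: i1+i2 ld+xor  dual
c2: i3+i4 blt+or  dual
c3: i5 add  RAW+WAW r0
c4: i6 mul  RAW r0
c5: i7 st  no-port MEM/MEM
c6: i8 ld  no-port MEM/MEM
c7: i9+i10 st+mul  dual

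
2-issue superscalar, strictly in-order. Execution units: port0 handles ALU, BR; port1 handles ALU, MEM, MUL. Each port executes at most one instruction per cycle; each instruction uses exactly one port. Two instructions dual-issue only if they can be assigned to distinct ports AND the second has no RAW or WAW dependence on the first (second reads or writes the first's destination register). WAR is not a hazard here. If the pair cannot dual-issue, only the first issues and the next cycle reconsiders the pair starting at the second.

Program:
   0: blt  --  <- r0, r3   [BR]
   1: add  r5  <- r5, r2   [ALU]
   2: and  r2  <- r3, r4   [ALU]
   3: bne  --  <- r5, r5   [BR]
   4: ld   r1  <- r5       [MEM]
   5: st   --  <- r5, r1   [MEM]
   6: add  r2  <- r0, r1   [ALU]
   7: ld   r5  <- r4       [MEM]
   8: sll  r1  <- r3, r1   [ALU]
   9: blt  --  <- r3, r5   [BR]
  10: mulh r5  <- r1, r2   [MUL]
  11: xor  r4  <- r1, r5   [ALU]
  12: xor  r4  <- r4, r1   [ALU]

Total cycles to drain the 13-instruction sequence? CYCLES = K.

[0] i0,i1  blt.BR/add.ALU  -- 2-wide
[1] i2,i3  and.ALU/bne.BR  -- 2-wide
[2] i4  ld.MEM  -- no-port MEM/MEM
[3] i5,i6  st.MEM/add.ALU  -- 2-wide
[4] i7,i8  ld.MEM/sll.ALU  -- 2-wide
[5] i9,i10  blt.BR/mulh.MUL  -- 2-wide
[6] i11  xor.ALU  -- RAW+WAW r4
[7] i12  xor.ALU  -- tail

CYCLES = 8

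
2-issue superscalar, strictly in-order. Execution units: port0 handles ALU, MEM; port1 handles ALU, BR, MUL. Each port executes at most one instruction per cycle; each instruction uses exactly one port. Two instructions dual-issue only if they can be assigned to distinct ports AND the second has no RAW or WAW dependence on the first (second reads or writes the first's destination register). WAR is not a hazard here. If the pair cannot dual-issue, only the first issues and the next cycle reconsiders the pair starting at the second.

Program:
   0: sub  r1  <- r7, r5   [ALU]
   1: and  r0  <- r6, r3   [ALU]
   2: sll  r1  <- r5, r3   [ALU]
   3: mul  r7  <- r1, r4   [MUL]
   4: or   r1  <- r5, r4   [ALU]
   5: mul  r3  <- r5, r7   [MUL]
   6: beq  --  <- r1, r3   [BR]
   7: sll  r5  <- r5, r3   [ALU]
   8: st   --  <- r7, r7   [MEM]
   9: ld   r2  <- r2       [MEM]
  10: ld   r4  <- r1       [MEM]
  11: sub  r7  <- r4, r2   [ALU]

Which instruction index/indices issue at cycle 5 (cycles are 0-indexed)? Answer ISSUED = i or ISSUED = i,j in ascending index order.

0. sub.ALU and.ALU @i0+i1  | dual
1. sll.ALU @i2  | RAW r1
2. mul.MUL or.ALU @i3+i4  | dual
3. mul.MUL @i5  | no-port MUL/BR
4. beq.BR sll.ALU @i6+i7  | dual
5. st.MEM @i8  | no-port MEM/MEM
6. ld.MEM @i9  | no-port MEM/MEM
7. ld.MEM @i10  | RAW r4
8. sub.ALU @i11  | tail

ISSUED = 8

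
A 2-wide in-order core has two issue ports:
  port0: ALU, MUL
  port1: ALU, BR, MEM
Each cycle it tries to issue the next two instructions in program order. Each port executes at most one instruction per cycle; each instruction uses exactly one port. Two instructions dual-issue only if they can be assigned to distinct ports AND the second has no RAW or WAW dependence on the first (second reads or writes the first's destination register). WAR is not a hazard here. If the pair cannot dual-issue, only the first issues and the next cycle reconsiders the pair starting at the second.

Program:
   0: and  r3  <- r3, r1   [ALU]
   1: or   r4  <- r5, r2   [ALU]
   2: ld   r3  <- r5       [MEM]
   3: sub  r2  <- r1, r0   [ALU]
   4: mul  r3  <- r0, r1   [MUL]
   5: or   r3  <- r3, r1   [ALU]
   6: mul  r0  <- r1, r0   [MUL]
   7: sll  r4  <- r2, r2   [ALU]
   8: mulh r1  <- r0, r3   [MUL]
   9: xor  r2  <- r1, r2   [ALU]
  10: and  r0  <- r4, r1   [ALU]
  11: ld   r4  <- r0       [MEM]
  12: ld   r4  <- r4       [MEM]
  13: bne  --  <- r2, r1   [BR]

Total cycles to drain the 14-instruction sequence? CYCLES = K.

CYCLES = 9

[0] i0,i1  and;or  -- pair
[1] i2,i3  ld;sub  -- pair
[2] i4  mul  -- RAW+WAW r3
[3] i5,i6  or;mul  -- pair
[4] i7,i8  sll;mulh  -- pair
[5] i9,i10  xor;and  -- pair
[6] i11  ld  -- no-port MEM/MEM
[7] i12  ld  -- no-port MEM/BR
[8] i13  bne  -- tail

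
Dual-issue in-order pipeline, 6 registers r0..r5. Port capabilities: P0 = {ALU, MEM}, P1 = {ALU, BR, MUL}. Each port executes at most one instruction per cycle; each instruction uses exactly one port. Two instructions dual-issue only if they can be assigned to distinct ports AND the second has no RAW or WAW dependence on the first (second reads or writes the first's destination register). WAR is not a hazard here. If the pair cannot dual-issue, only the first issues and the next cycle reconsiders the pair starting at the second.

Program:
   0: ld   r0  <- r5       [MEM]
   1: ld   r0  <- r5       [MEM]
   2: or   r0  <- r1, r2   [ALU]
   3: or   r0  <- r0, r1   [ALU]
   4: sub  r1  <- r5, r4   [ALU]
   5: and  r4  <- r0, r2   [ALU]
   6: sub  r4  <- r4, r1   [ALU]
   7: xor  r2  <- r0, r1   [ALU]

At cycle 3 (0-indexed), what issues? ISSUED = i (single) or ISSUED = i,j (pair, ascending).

ISSUED = 3,4

  cy0 -> i0 (ld) no-port MEM/MEM
  cy1 -> i1 (ld) WAW r0
  cy2 -> i2 (or) RAW+WAW r0
  cy3 -> i3,i4 (or sub) 2-wide
  cy4 -> i5 (and) RAW+WAW r4
  cy5 -> i6,i7 (sub xor) 2-wide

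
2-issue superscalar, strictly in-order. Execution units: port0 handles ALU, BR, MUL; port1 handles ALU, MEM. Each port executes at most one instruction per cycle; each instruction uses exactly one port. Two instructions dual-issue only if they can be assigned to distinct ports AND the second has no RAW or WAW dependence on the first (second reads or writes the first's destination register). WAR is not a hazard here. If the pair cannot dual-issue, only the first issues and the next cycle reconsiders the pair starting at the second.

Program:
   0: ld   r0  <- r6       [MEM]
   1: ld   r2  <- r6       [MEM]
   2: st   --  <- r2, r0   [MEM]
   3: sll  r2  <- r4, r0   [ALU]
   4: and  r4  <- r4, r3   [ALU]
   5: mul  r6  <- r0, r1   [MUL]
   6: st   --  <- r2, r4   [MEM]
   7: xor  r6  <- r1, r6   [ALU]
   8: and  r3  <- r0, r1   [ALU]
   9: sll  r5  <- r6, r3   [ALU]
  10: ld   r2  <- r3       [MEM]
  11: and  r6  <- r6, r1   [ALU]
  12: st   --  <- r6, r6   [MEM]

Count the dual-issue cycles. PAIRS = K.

  cy0 -> i0 (ld.MEM) no-port MEM/MEM
  cy1 -> i1 (ld.MEM) no-port MEM/MEM
  cy2 -> i2,i3 (st.MEM sll.ALU) pair
  cy3 -> i4,i5 (and.ALU mul.MUL) pair
  cy4 -> i6,i7 (st.MEM xor.ALU) pair
  cy5 -> i8 (and.ALU) RAW r3
  cy6 -> i9,i10 (sll.ALU ld.MEM) pair
  cy7 -> i11 (and.ALU) RAW r6
  cy8 -> i12 (st.MEM) tail

PAIRS = 4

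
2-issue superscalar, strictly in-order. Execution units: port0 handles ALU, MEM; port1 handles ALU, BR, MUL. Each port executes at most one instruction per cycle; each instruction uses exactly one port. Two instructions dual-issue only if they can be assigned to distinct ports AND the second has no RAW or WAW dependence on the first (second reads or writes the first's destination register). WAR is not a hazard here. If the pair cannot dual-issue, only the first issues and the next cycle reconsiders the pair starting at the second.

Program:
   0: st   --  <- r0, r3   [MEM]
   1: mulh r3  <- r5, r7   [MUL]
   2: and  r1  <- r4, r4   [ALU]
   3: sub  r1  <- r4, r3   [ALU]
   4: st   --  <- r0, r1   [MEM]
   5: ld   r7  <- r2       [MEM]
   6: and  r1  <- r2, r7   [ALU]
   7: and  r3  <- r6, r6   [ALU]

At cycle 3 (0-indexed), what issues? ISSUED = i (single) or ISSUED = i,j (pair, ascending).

t=0 i0/i1:st.MEM+mulh.MUL ; dual
t=1 i2:and.ALU ; WAW r1
t=2 i3:sub.ALU ; RAW r1
t=3 i4:st.MEM ; no-port MEM/MEM
t=4 i5:ld.MEM ; RAW r7
t=5 i6/i7:and.ALU+and.ALU ; dual

ISSUED = 4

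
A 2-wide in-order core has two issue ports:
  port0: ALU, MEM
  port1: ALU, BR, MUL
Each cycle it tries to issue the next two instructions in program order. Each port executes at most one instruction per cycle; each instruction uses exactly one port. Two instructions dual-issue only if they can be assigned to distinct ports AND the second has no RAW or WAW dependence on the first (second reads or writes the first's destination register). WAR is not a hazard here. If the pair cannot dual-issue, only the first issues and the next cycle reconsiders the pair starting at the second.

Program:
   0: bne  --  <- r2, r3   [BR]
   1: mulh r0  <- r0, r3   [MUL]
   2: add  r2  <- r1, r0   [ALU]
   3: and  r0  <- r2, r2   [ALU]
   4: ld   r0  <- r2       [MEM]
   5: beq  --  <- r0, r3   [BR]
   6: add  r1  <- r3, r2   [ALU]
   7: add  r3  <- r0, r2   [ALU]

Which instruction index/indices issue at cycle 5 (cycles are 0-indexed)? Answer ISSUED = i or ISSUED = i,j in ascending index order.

ISSUED = 5,6

  cy0 -> i0 (bne) no-port BR/MUL
  cy1 -> i1 (mulh) RAW r0
  cy2 -> i2 (add) RAW r2
  cy3 -> i3 (and) WAW r0
  cy4 -> i4 (ld) RAW r0
  cy5 -> i5/i6 (beq+add) dual
  cy6 -> i7 (add) tail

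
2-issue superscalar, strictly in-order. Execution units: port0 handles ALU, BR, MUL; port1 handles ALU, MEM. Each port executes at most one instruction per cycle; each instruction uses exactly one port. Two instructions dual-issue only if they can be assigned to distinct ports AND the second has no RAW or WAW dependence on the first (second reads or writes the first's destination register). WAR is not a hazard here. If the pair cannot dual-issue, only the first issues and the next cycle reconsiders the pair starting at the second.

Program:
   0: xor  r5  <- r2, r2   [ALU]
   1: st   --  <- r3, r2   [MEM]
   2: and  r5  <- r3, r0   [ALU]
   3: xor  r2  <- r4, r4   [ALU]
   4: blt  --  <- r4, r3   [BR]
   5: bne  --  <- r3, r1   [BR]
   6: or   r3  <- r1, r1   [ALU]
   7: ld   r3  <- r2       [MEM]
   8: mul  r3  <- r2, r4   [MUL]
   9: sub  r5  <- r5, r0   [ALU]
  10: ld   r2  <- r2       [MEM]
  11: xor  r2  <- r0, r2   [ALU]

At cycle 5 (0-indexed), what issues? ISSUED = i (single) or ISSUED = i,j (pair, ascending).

[0] i0,i1  xor.ALU;st.MEM  -- 2-wide
[1] i2,i3  and.ALU;xor.ALU  -- 2-wide
[2] i4  blt.BR  -- no-port BR/BR
[3] i5,i6  bne.BR;or.ALU  -- 2-wide
[4] i7  ld.MEM  -- WAW r3
[5] i8,i9  mul.MUL;sub.ALU  -- 2-wide
[6] i10  ld.MEM  -- RAW+WAW r2
[7] i11  xor.ALU  -- tail

ISSUED = 8,9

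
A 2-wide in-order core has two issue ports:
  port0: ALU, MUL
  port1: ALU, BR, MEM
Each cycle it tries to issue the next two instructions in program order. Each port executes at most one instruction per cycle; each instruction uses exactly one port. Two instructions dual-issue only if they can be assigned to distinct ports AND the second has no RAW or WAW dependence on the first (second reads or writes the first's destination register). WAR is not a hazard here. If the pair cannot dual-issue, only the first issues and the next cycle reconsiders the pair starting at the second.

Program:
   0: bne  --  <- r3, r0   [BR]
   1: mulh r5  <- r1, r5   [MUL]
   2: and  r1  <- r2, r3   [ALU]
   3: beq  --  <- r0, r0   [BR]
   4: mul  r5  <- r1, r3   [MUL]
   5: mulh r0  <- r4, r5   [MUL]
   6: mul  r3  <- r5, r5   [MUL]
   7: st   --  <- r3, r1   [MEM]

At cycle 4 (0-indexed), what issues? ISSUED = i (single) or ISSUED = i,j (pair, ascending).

ISSUED = 6

  cy0 -> i0/i1 (bne.BR mulh.MUL) 2-wide
  cy1 -> i2/i3 (and.ALU beq.BR) 2-wide
  cy2 -> i4 (mul.MUL) no-port MUL/MUL
  cy3 -> i5 (mulh.MUL) no-port MUL/MUL
  cy4 -> i6 (mul.MUL) RAW r3
  cy5 -> i7 (st.MEM) tail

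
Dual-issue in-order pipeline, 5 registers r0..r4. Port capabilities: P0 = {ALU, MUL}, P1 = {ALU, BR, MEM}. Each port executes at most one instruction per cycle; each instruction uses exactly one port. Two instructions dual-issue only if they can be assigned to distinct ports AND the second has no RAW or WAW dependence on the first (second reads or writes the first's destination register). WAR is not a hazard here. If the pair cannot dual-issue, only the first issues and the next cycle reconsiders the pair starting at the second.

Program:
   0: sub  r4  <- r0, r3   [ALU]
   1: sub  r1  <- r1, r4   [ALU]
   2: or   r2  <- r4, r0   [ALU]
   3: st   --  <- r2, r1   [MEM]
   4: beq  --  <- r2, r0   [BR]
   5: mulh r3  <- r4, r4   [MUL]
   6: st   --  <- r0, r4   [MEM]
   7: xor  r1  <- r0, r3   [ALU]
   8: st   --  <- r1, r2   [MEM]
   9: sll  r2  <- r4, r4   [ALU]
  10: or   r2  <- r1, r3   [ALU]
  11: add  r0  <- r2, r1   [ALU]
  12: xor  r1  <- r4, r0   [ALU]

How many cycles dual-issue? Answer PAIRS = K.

PAIRS = 4

c0: i0 sub.ALU  RAW r4
c1: i1&i2 sub.ALU or.ALU  2-wide
c2: i3 st.MEM  no-port MEM/BR
c3: i4&i5 beq.BR mulh.MUL  2-wide
c4: i6&i7 st.MEM xor.ALU  2-wide
c5: i8&i9 st.MEM sll.ALU  2-wide
c6: i10 or.ALU  RAW r2
c7: i11 add.ALU  RAW r0
c8: i12 xor.ALU  tail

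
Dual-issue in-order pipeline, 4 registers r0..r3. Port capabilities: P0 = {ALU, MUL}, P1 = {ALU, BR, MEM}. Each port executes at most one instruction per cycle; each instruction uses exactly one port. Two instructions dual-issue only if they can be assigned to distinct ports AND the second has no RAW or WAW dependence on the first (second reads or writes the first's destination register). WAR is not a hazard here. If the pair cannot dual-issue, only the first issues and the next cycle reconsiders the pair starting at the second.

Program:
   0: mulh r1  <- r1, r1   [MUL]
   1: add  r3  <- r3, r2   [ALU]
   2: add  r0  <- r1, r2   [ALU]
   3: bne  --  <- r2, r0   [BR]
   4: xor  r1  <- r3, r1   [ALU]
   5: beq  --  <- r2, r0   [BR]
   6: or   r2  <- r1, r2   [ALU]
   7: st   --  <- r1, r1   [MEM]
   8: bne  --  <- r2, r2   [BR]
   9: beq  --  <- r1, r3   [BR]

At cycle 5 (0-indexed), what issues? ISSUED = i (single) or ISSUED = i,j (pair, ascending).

#0 head=0: mulh.MUL/add.ALU i0+i1 2-wide
#1 head=2: add.ALU i2 RAW r0
#2 head=3: bne.BR/xor.ALU i3+i4 2-wide
#3 head=5: beq.BR/or.ALU i5+i6 2-wide
#4 head=7: st.MEM i7 no-port MEM/BR
#5 head=8: bne.BR i8 no-port BR/BR
#6 head=9: beq.BR i9 tail

ISSUED = 8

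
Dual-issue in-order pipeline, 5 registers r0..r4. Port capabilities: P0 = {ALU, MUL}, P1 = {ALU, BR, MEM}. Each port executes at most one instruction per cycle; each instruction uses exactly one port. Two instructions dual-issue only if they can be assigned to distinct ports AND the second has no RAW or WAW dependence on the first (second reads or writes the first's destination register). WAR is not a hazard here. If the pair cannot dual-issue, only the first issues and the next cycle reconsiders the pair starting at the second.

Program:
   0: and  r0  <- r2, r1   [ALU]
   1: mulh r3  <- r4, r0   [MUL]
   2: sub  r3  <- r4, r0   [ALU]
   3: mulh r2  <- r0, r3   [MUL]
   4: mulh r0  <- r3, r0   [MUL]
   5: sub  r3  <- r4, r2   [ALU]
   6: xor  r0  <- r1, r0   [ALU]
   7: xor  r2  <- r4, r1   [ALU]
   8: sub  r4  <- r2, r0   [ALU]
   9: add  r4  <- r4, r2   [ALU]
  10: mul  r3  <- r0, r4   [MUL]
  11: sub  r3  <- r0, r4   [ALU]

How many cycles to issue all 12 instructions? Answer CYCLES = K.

0. and @i0  | RAW r0
1. mulh @i1  | WAW r3
2. sub @i2  | RAW r3
3. mulh @i3  | no-port MUL/MUL
4. mulh+sub @i4/i5  | 2-wide
5. xor+xor @i6/i7  | 2-wide
6. sub @i8  | RAW+WAW r4
7. add @i9  | RAW r4
8. mul @i10  | WAW r3
9. sub @i11  | tail

CYCLES = 10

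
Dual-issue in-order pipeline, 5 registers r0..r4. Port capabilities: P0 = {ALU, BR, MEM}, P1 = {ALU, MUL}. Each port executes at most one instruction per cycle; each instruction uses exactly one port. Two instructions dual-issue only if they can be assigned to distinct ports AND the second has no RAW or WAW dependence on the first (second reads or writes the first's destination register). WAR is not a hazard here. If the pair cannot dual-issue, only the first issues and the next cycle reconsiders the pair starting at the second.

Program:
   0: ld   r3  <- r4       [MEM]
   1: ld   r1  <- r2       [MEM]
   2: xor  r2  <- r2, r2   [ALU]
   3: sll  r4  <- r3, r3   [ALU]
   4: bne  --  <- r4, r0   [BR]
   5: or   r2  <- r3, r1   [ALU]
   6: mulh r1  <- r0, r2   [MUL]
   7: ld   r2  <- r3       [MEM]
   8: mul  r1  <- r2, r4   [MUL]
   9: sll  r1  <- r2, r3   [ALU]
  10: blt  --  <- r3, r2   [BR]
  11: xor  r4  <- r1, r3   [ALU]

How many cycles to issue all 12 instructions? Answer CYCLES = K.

CYCLES = 8

c0: i0 ld.MEM  no-port MEM/MEM
c1: i1&i2 ld.MEM xor.ALU  2-wide
c2: i3 sll.ALU  RAW r4
c3: i4&i5 bne.BR or.ALU  2-wide
c4: i6&i7 mulh.MUL ld.MEM  2-wide
c5: i8 mul.MUL  WAW r1
c6: i9&i10 sll.ALU blt.BR  2-wide
c7: i11 xor.ALU  tail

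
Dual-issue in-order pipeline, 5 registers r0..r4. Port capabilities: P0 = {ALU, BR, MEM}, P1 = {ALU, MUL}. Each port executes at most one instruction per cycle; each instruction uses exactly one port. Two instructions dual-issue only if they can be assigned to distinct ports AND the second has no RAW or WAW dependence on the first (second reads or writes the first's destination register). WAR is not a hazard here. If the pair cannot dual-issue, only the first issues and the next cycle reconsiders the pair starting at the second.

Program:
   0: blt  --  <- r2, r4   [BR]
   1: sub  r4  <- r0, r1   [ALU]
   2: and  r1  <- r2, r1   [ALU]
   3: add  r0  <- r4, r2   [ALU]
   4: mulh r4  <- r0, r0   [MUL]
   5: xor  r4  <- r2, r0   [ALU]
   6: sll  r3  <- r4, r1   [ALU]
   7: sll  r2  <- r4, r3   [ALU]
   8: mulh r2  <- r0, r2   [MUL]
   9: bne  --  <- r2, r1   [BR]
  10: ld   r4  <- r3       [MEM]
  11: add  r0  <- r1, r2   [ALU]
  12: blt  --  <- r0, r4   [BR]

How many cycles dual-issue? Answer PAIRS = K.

t=0 i0/i1:blt.BR sub.ALU ; 2-wide
t=1 i2/i3:and.ALU add.ALU ; 2-wide
t=2 i4:mulh.MUL ; WAW r4
t=3 i5:xor.ALU ; RAW r4
t=4 i6:sll.ALU ; RAW r3
t=5 i7:sll.ALU ; RAW+WAW r2
t=6 i8:mulh.MUL ; RAW r2
t=7 i9:bne.BR ; no-port BR/MEM
t=8 i10/i11:ld.MEM add.ALU ; 2-wide
t=9 i12:blt.BR ; tail

PAIRS = 3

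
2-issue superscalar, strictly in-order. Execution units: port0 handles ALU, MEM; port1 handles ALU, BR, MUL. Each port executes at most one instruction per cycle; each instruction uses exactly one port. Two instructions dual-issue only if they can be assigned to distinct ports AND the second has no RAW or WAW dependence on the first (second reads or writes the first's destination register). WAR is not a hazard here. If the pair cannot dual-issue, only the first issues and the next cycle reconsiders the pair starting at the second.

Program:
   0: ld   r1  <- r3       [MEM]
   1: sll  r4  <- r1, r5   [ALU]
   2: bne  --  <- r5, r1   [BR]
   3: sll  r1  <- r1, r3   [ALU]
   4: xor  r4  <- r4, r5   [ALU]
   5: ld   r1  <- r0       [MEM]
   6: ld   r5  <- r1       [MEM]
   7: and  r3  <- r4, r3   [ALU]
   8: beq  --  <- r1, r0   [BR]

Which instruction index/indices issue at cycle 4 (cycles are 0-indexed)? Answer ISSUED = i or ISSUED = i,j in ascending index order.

ISSUED = 6,7

t=0 i0:ld ; RAW r1
t=1 i1/i2:sll bne ; dual
t=2 i3/i4:sll xor ; dual
t=3 i5:ld ; no-port MEM/MEM
t=4 i6/i7:ld and ; dual
t=5 i8:beq ; tail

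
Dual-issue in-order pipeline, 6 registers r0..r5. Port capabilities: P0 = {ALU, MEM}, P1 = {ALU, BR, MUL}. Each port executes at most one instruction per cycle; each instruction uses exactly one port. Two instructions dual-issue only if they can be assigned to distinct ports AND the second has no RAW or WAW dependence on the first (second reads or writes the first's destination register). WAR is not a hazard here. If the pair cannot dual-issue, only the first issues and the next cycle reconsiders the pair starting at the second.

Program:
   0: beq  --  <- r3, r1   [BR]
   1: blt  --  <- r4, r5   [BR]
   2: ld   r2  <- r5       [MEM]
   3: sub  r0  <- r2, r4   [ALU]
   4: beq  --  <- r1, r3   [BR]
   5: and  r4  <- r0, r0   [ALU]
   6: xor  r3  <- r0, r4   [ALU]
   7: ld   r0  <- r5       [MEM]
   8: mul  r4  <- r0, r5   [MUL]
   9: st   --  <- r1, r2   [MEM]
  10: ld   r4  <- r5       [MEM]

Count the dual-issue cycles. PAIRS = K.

PAIRS = 4

t=0 i0:beq.BR ; no-port BR/BR
t=1 i1&i2:blt.BR+ld.MEM ; pair
t=2 i3&i4:sub.ALU+beq.BR ; pair
t=3 i5:and.ALU ; RAW r4
t=4 i6&i7:xor.ALU+ld.MEM ; pair
t=5 i8&i9:mul.MUL+st.MEM ; pair
t=6 i10:ld.MEM ; tail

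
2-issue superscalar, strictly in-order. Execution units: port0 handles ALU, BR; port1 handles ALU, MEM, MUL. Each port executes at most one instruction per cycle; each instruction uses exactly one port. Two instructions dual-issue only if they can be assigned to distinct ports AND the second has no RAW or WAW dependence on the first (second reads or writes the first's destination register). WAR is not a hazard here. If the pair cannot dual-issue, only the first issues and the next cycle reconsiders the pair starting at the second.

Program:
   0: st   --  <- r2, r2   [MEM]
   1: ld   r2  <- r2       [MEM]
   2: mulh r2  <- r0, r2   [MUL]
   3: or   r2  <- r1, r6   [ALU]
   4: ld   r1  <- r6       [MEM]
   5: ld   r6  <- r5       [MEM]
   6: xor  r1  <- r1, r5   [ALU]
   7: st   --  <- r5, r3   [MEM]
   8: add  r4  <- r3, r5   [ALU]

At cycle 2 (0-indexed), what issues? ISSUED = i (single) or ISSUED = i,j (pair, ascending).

ISSUED = 2

#0 head=0: st i0 no-port MEM/MEM
#1 head=1: ld i1 no-port MEM/MUL
#2 head=2: mulh i2 WAW r2
#3 head=3: or/ld i3+i4 2-wide
#4 head=5: ld/xor i5+i6 2-wide
#5 head=7: st/add i7+i8 2-wide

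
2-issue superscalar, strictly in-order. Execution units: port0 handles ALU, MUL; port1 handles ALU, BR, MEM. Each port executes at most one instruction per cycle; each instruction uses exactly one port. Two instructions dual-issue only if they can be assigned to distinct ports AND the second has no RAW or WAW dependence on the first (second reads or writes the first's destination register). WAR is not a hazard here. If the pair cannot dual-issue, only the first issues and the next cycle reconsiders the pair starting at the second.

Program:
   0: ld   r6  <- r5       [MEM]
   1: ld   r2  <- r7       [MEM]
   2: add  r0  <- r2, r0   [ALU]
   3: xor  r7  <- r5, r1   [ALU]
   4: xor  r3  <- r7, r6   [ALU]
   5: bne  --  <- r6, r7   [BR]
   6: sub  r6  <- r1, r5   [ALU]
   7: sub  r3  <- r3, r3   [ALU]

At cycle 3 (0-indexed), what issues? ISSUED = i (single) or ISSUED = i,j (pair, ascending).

t=0 i0:ld.MEM ; no-port MEM/MEM
t=1 i1:ld.MEM ; RAW r2
t=2 i2,i3:add.ALU;xor.ALU ; pair
t=3 i4,i5:xor.ALU;bne.BR ; pair
t=4 i6,i7:sub.ALU;sub.ALU ; pair

ISSUED = 4,5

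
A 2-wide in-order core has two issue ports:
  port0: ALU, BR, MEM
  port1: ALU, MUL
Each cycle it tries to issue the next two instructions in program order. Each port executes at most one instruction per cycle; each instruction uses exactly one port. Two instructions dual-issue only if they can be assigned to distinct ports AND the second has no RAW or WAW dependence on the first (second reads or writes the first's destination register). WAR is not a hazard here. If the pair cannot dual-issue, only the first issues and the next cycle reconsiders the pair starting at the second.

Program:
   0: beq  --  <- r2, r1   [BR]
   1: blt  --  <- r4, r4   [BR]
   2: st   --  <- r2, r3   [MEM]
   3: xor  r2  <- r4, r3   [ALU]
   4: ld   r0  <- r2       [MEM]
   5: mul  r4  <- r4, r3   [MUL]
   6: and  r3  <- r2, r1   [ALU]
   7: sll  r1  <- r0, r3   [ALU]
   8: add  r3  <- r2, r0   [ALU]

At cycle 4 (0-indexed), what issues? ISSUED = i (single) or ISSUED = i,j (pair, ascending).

ISSUED = 6

[0] i0  beq  -- no-port BR/BR
[1] i1  blt  -- no-port BR/MEM
[2] i2/i3  st;xor  -- 2-wide
[3] i4/i5  ld;mul  -- 2-wide
[4] i6  and  -- RAW r3
[5] i7/i8  sll;add  -- 2-wide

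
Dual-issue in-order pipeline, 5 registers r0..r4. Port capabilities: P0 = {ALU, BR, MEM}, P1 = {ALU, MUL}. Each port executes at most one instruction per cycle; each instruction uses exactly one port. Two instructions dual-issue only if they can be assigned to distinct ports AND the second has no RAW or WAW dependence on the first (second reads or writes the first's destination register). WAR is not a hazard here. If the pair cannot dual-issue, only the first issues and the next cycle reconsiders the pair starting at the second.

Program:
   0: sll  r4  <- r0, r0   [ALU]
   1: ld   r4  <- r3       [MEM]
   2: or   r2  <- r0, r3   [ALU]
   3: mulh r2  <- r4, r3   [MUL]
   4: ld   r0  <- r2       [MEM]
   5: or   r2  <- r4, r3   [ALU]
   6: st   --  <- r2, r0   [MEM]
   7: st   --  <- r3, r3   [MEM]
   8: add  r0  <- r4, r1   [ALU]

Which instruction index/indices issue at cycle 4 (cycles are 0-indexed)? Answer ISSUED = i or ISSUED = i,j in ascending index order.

ISSUED = 6

t=0 i0:sll.ALU ; WAW r4
t=1 i1/i2:ld.MEM;or.ALU ; 2-wide
t=2 i3:mulh.MUL ; RAW r2
t=3 i4/i5:ld.MEM;or.ALU ; 2-wide
t=4 i6:st.MEM ; no-port MEM/MEM
t=5 i7/i8:st.MEM;add.ALU ; 2-wide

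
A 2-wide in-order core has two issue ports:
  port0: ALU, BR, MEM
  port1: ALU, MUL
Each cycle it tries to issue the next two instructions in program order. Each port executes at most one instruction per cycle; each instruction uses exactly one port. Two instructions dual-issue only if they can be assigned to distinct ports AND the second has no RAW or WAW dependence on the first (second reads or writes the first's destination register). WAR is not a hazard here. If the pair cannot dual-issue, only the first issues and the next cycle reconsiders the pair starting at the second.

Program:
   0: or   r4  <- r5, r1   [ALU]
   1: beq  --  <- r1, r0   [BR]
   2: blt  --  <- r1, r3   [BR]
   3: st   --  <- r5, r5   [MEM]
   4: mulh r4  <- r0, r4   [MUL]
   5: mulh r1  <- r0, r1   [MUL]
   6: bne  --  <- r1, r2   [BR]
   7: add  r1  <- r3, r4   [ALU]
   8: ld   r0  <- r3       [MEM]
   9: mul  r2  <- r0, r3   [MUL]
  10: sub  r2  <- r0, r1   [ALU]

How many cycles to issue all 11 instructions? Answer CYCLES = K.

CYCLES = 8

t=0 i0&i1:or.ALU/beq.BR ; 2-wide
t=1 i2:blt.BR ; no-port BR/MEM
t=2 i3&i4:st.MEM/mulh.MUL ; 2-wide
t=3 i5:mulh.MUL ; RAW r1
t=4 i6&i7:bne.BR/add.ALU ; 2-wide
t=5 i8:ld.MEM ; RAW r0
t=6 i9:mul.MUL ; WAW r2
t=7 i10:sub.ALU ; tail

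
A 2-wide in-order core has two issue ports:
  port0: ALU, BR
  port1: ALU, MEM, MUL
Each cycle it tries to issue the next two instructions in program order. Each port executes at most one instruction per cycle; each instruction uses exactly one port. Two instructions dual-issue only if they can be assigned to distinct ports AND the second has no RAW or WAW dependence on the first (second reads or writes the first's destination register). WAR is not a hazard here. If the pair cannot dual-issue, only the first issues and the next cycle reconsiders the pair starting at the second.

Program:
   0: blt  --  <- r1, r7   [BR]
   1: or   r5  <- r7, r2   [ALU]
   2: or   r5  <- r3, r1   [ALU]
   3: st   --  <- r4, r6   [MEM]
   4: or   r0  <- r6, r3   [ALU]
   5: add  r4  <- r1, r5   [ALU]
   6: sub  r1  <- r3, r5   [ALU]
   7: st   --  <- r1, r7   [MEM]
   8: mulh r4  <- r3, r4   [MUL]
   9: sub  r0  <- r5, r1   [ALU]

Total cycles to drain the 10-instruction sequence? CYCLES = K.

CYCLES = 6

0. blt+or @i0/i1  | 2-wide
1. or+st @i2/i3  | 2-wide
2. or+add @i4/i5  | 2-wide
3. sub @i6  | RAW r1
4. st @i7  | no-port MEM/MUL
5. mulh+sub @i8/i9  | 2-wide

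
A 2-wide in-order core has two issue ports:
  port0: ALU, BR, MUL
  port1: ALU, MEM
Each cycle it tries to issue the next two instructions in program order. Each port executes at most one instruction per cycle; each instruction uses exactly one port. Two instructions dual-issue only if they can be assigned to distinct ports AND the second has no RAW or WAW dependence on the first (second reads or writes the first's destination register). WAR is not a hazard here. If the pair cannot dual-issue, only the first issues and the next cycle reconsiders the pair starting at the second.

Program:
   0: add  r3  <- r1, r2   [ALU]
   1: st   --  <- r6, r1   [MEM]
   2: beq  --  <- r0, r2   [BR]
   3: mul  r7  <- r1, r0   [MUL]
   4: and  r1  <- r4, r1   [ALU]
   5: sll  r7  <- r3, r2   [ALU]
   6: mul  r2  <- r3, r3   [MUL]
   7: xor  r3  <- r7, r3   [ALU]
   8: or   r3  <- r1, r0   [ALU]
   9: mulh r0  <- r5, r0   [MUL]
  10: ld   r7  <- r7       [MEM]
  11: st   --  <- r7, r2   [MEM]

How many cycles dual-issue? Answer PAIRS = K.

PAIRS = 4

t=0 i0,i1:add.ALU;st.MEM ; dual
t=1 i2:beq.BR ; no-port BR/MUL
t=2 i3,i4:mul.MUL;and.ALU ; dual
t=3 i5,i6:sll.ALU;mul.MUL ; dual
t=4 i7:xor.ALU ; WAW r3
t=5 i8,i9:or.ALU;mulh.MUL ; dual
t=6 i10:ld.MEM ; no-port MEM/MEM
t=7 i11:st.MEM ; tail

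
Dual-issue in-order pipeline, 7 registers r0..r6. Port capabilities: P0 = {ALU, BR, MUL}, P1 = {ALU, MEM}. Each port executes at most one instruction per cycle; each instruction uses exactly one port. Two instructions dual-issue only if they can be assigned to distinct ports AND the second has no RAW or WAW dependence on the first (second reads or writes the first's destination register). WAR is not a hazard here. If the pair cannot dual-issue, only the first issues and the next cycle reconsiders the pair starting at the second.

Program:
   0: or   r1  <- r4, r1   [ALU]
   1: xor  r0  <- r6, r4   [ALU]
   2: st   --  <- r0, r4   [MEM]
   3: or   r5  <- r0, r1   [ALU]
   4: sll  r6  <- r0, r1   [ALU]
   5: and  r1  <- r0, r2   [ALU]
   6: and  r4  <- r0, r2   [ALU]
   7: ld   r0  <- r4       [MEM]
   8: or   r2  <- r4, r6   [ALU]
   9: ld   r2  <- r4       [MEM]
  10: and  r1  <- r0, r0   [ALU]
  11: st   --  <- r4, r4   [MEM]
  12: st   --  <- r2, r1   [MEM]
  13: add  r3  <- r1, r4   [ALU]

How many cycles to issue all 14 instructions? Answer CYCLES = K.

  cy0 -> i0,i1 (or+xor) dual
  cy1 -> i2,i3 (st+or) dual
  cy2 -> i4,i5 (sll+and) dual
  cy3 -> i6 (and) RAW r4
  cy4 -> i7,i8 (ld+or) dual
  cy5 -> i9,i10 (ld+and) dual
  cy6 -> i11 (st) no-port MEM/MEM
  cy7 -> i12,i13 (st+add) dual

CYCLES = 8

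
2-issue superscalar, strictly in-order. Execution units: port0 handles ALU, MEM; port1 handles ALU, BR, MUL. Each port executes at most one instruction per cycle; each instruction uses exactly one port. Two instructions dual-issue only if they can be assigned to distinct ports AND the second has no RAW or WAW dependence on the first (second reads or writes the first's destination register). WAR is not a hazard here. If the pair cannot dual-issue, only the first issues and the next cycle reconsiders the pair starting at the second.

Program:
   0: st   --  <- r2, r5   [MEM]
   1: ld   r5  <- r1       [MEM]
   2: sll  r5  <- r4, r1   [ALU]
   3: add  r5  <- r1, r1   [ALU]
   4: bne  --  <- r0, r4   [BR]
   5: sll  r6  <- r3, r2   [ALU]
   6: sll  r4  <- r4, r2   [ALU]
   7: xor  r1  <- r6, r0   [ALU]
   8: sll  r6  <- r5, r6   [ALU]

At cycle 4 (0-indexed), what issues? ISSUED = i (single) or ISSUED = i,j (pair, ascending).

ISSUED = 5,6

#0 head=0: st.MEM i0 no-port MEM/MEM
#1 head=1: ld.MEM i1 WAW r5
#2 head=2: sll.ALU i2 WAW r5
#3 head=3: add.ALU/bne.BR i3+i4 pair
#4 head=5: sll.ALU/sll.ALU i5+i6 pair
#5 head=7: xor.ALU/sll.ALU i7+i8 pair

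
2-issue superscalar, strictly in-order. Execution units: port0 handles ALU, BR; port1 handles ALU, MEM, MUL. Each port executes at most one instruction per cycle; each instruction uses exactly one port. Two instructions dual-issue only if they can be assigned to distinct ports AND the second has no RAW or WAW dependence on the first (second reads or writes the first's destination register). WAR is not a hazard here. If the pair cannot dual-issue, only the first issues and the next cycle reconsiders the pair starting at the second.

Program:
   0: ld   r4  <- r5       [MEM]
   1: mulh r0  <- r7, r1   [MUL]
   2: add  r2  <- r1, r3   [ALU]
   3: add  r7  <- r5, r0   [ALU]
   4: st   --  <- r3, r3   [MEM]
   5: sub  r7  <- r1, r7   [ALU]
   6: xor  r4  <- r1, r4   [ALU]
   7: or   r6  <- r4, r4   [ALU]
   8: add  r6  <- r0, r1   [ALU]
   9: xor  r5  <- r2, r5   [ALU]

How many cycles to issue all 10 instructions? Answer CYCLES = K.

#0 head=0: ld.MEM i0 no-port MEM/MUL
#1 head=1: mulh.MUL/add.ALU i1/i2 pair
#2 head=3: add.ALU/st.MEM i3/i4 pair
#3 head=5: sub.ALU/xor.ALU i5/i6 pair
#4 head=7: or.ALU i7 WAW r6
#5 head=8: add.ALU/xor.ALU i8/i9 pair

CYCLES = 6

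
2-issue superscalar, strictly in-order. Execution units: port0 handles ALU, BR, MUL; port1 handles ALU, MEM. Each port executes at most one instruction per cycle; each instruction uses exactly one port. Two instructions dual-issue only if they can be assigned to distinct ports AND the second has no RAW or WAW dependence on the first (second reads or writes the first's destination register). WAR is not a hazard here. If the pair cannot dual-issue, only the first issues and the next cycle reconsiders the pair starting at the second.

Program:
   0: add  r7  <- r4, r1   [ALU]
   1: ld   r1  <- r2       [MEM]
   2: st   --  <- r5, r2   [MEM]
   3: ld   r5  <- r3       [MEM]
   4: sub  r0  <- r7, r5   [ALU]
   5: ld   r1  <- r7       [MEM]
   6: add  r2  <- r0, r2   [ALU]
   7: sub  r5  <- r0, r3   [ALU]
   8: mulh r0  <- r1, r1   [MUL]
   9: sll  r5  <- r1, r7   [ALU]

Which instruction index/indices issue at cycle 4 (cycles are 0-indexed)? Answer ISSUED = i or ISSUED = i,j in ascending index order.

  cy0 -> i0&i1 (add.ALU/ld.MEM) dual
  cy1 -> i2 (st.MEM) no-port MEM/MEM
  cy2 -> i3 (ld.MEM) RAW r5
  cy3 -> i4&i5 (sub.ALU/ld.MEM) dual
  cy4 -> i6&i7 (add.ALU/sub.ALU) dual
  cy5 -> i8&i9 (mulh.MUL/sll.ALU) dual

ISSUED = 6,7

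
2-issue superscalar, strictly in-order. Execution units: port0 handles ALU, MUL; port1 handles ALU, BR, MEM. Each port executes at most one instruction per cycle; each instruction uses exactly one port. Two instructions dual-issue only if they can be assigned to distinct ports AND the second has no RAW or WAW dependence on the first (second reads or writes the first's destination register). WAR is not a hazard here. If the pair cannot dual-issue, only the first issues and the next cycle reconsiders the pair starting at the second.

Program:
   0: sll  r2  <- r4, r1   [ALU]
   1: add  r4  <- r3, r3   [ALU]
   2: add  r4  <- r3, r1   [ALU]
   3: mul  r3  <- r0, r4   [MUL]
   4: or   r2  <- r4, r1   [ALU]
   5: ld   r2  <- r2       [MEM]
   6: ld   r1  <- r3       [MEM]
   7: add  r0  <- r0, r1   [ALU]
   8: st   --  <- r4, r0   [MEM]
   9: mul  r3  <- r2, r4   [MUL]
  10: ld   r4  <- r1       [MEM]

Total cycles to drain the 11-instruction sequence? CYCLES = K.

[0] i0/i1  sll.ALU;add.ALU  -- pair
[1] i2  add.ALU  -- RAW r4
[2] i3/i4  mul.MUL;or.ALU  -- pair
[3] i5  ld.MEM  -- no-port MEM/MEM
[4] i6  ld.MEM  -- RAW r1
[5] i7  add.ALU  -- RAW r0
[6] i8/i9  st.MEM;mul.MUL  -- pair
[7] i10  ld.MEM  -- tail

CYCLES = 8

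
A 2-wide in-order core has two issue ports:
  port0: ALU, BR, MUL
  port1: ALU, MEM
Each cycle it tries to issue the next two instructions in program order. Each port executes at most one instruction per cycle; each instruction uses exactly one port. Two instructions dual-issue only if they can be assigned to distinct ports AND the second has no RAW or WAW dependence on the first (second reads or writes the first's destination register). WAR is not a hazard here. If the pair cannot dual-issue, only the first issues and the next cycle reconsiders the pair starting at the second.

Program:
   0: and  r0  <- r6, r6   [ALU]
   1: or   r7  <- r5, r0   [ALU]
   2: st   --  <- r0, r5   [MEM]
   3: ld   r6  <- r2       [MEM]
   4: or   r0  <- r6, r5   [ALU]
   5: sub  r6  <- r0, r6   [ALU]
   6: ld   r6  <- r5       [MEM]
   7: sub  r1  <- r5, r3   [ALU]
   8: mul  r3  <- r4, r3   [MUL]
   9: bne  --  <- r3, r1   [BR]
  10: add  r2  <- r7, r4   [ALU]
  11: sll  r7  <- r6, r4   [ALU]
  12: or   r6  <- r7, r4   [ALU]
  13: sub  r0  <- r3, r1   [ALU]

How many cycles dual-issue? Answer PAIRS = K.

[0] i0  and.ALU  -- RAW r0
[1] i1,i2  or.ALU st.MEM  -- pair
[2] i3  ld.MEM  -- RAW r6
[3] i4  or.ALU  -- RAW r0
[4] i5  sub.ALU  -- WAW r6
[5] i6,i7  ld.MEM sub.ALU  -- pair
[6] i8  mul.MUL  -- no-port MUL/BR
[7] i9,i10  bne.BR add.ALU  -- pair
[8] i11  sll.ALU  -- RAW r7
[9] i12,i13  or.ALU sub.ALU  -- pair

PAIRS = 4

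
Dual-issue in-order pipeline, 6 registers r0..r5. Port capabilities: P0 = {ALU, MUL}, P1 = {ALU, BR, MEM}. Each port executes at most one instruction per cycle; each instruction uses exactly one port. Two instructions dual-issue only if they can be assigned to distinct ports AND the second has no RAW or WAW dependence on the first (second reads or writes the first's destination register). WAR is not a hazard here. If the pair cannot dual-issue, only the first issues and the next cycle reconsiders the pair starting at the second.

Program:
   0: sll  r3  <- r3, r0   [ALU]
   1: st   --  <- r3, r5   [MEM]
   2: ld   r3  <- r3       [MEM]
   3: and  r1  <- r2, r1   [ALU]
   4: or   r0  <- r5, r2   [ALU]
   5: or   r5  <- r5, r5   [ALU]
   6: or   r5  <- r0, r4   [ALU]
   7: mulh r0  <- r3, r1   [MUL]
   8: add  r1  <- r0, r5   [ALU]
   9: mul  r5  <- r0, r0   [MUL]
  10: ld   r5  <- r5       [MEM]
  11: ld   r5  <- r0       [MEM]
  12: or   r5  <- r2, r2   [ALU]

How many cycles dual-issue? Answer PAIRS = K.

PAIRS = 4

#0 head=0: sll i0 RAW r3
#1 head=1: st i1 no-port MEM/MEM
#2 head=2: ld and i2&i3 2-wide
#3 head=4: or or i4&i5 2-wide
#4 head=6: or mulh i6&i7 2-wide
#5 head=8: add mul i8&i9 2-wide
#6 head=10: ld i10 no-port MEM/MEM
#7 head=11: ld i11 WAW r5
#8 head=12: or i12 tail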